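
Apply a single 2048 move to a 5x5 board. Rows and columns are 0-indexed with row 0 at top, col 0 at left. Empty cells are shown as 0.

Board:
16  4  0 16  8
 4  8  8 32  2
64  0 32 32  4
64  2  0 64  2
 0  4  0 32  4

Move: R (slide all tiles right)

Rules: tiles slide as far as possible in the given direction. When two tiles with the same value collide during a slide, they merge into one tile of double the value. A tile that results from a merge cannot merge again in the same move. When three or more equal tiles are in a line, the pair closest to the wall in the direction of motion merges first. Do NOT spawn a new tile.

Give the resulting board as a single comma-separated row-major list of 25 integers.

Answer: 0, 16, 4, 16, 8, 0, 4, 16, 32, 2, 0, 0, 64, 64, 4, 0, 64, 2, 64, 2, 0, 0, 4, 32, 4

Derivation:
Slide right:
row 0: [16, 4, 0, 16, 8] -> [0, 16, 4, 16, 8]
row 1: [4, 8, 8, 32, 2] -> [0, 4, 16, 32, 2]
row 2: [64, 0, 32, 32, 4] -> [0, 0, 64, 64, 4]
row 3: [64, 2, 0, 64, 2] -> [0, 64, 2, 64, 2]
row 4: [0, 4, 0, 32, 4] -> [0, 0, 4, 32, 4]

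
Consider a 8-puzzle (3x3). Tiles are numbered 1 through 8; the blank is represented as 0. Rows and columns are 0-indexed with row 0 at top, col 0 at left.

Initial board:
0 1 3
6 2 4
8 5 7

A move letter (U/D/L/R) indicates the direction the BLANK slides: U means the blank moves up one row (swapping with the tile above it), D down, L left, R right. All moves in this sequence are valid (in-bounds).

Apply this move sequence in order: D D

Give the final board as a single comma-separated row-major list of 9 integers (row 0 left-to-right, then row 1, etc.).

Answer: 6, 1, 3, 8, 2, 4, 0, 5, 7

Derivation:
After move 1 (D):
6 1 3
0 2 4
8 5 7

After move 2 (D):
6 1 3
8 2 4
0 5 7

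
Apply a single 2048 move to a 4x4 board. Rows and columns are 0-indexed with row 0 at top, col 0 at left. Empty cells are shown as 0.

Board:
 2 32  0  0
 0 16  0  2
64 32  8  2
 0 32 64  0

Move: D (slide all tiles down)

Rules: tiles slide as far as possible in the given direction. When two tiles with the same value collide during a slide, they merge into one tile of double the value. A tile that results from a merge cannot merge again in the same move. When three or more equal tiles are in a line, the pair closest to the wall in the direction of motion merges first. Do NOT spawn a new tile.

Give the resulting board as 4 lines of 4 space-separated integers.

Answer:  0  0  0  0
 0 32  0  0
 2 16  8  0
64 64 64  4

Derivation:
Slide down:
col 0: [2, 0, 64, 0] -> [0, 0, 2, 64]
col 1: [32, 16, 32, 32] -> [0, 32, 16, 64]
col 2: [0, 0, 8, 64] -> [0, 0, 8, 64]
col 3: [0, 2, 2, 0] -> [0, 0, 0, 4]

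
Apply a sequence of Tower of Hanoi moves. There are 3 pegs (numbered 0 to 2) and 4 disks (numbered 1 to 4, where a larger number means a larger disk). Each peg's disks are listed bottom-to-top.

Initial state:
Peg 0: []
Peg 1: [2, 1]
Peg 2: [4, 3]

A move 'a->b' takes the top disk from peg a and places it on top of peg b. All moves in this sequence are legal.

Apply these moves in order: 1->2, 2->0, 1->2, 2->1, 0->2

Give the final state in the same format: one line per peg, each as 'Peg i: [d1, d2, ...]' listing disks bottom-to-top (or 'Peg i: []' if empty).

Answer: Peg 0: []
Peg 1: [2]
Peg 2: [4, 3, 1]

Derivation:
After move 1 (1->2):
Peg 0: []
Peg 1: [2]
Peg 2: [4, 3, 1]

After move 2 (2->0):
Peg 0: [1]
Peg 1: [2]
Peg 2: [4, 3]

After move 3 (1->2):
Peg 0: [1]
Peg 1: []
Peg 2: [4, 3, 2]

After move 4 (2->1):
Peg 0: [1]
Peg 1: [2]
Peg 2: [4, 3]

After move 5 (0->2):
Peg 0: []
Peg 1: [2]
Peg 2: [4, 3, 1]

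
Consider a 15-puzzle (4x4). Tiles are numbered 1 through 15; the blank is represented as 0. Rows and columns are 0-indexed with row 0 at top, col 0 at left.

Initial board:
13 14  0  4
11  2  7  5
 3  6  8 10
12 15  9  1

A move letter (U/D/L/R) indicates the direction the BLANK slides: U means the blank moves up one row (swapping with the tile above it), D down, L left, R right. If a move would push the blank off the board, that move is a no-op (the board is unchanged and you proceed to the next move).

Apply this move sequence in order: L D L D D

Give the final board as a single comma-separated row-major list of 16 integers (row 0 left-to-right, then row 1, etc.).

Answer: 13, 2, 14, 4, 3, 11, 7, 5, 12, 6, 8, 10, 0, 15, 9, 1

Derivation:
After move 1 (L):
13  0 14  4
11  2  7  5
 3  6  8 10
12 15  9  1

After move 2 (D):
13  2 14  4
11  0  7  5
 3  6  8 10
12 15  9  1

After move 3 (L):
13  2 14  4
 0 11  7  5
 3  6  8 10
12 15  9  1

After move 4 (D):
13  2 14  4
 3 11  7  5
 0  6  8 10
12 15  9  1

After move 5 (D):
13  2 14  4
 3 11  7  5
12  6  8 10
 0 15  9  1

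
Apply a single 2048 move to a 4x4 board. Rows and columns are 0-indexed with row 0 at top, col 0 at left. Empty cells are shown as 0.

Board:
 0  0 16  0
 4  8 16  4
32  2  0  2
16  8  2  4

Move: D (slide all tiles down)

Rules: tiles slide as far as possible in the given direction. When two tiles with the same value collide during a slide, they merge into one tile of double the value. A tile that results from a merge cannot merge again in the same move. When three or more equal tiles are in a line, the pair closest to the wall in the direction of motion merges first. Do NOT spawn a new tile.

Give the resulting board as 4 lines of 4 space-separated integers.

Answer:  0  0  0  0
 4  8  0  4
32  2 32  2
16  8  2  4

Derivation:
Slide down:
col 0: [0, 4, 32, 16] -> [0, 4, 32, 16]
col 1: [0, 8, 2, 8] -> [0, 8, 2, 8]
col 2: [16, 16, 0, 2] -> [0, 0, 32, 2]
col 3: [0, 4, 2, 4] -> [0, 4, 2, 4]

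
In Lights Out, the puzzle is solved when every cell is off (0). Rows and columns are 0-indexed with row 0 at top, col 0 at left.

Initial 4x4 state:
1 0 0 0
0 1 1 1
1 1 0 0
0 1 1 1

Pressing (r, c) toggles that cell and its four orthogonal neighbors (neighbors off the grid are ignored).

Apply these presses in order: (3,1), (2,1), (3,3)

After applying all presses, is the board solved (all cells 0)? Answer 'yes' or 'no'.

Answer: no

Derivation:
After press 1 at (3,1):
1 0 0 0
0 1 1 1
1 0 0 0
1 0 0 1

After press 2 at (2,1):
1 0 0 0
0 0 1 1
0 1 1 0
1 1 0 1

After press 3 at (3,3):
1 0 0 0
0 0 1 1
0 1 1 1
1 1 1 0

Lights still on: 9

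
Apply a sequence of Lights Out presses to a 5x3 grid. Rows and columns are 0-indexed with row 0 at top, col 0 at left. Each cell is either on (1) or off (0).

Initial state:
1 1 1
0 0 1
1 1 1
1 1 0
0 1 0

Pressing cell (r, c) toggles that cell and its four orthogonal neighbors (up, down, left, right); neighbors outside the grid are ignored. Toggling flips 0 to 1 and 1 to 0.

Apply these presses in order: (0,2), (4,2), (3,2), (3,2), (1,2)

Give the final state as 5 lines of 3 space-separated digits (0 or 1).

Answer: 1 0 1
0 1 1
1 1 0
1 1 1
0 0 1

Derivation:
After press 1 at (0,2):
1 0 0
0 0 0
1 1 1
1 1 0
0 1 0

After press 2 at (4,2):
1 0 0
0 0 0
1 1 1
1 1 1
0 0 1

After press 3 at (3,2):
1 0 0
0 0 0
1 1 0
1 0 0
0 0 0

After press 4 at (3,2):
1 0 0
0 0 0
1 1 1
1 1 1
0 0 1

After press 5 at (1,2):
1 0 1
0 1 1
1 1 0
1 1 1
0 0 1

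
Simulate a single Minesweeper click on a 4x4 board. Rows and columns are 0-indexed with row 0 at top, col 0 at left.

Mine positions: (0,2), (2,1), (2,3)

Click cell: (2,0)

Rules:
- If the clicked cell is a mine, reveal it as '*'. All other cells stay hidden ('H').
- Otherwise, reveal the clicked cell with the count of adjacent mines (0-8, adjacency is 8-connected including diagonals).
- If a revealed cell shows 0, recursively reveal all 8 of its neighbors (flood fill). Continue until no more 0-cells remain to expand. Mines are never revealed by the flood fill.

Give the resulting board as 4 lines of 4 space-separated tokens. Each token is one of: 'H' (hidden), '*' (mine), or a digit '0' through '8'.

H H H H
H H H H
1 H H H
H H H H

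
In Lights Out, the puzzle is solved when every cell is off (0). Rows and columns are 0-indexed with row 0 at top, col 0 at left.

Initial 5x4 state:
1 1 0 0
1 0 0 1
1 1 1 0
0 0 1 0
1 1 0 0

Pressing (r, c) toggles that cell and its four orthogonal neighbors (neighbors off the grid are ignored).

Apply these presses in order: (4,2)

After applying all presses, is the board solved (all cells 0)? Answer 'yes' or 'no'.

Answer: no

Derivation:
After press 1 at (4,2):
1 1 0 0
1 0 0 1
1 1 1 0
0 0 0 0
1 0 1 1

Lights still on: 10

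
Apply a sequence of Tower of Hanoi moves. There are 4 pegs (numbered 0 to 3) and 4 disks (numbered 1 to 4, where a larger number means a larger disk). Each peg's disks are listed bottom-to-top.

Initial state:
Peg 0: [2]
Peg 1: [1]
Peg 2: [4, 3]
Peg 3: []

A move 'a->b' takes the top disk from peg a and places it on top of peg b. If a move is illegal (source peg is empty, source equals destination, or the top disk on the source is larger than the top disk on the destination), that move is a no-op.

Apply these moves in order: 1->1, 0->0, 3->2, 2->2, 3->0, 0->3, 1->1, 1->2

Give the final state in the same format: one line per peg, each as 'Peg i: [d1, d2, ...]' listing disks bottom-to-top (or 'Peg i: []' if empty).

Answer: Peg 0: []
Peg 1: []
Peg 2: [4, 3, 1]
Peg 3: [2]

Derivation:
After move 1 (1->1):
Peg 0: [2]
Peg 1: [1]
Peg 2: [4, 3]
Peg 3: []

After move 2 (0->0):
Peg 0: [2]
Peg 1: [1]
Peg 2: [4, 3]
Peg 3: []

After move 3 (3->2):
Peg 0: [2]
Peg 1: [1]
Peg 2: [4, 3]
Peg 3: []

After move 4 (2->2):
Peg 0: [2]
Peg 1: [1]
Peg 2: [4, 3]
Peg 3: []

After move 5 (3->0):
Peg 0: [2]
Peg 1: [1]
Peg 2: [4, 3]
Peg 3: []

After move 6 (0->3):
Peg 0: []
Peg 1: [1]
Peg 2: [4, 3]
Peg 3: [2]

After move 7 (1->1):
Peg 0: []
Peg 1: [1]
Peg 2: [4, 3]
Peg 3: [2]

After move 8 (1->2):
Peg 0: []
Peg 1: []
Peg 2: [4, 3, 1]
Peg 3: [2]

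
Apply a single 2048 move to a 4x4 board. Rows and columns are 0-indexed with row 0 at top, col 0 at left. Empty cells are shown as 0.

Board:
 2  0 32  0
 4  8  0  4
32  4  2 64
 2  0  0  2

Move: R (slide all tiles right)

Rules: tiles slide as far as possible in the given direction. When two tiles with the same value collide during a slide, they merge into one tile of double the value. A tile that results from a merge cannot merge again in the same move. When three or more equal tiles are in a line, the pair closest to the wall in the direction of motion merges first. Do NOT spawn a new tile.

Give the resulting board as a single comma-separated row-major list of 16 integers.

Answer: 0, 0, 2, 32, 0, 4, 8, 4, 32, 4, 2, 64, 0, 0, 0, 4

Derivation:
Slide right:
row 0: [2, 0, 32, 0] -> [0, 0, 2, 32]
row 1: [4, 8, 0, 4] -> [0, 4, 8, 4]
row 2: [32, 4, 2, 64] -> [32, 4, 2, 64]
row 3: [2, 0, 0, 2] -> [0, 0, 0, 4]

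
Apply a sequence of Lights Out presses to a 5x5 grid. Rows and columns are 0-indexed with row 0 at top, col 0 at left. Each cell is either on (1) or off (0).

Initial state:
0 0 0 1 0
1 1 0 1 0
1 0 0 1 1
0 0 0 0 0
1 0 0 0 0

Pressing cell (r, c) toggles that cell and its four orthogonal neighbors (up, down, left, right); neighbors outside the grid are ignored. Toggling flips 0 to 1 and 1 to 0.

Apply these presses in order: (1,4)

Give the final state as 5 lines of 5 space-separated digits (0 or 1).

After press 1 at (1,4):
0 0 0 1 1
1 1 0 0 1
1 0 0 1 0
0 0 0 0 0
1 0 0 0 0

Answer: 0 0 0 1 1
1 1 0 0 1
1 0 0 1 0
0 0 0 0 0
1 0 0 0 0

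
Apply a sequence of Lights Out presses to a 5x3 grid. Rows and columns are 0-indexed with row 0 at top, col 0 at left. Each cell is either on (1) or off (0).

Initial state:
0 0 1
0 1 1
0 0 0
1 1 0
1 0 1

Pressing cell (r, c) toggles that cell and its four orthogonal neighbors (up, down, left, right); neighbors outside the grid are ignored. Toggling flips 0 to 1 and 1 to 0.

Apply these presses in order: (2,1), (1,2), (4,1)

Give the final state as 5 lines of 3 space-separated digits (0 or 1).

After press 1 at (2,1):
0 0 1
0 0 1
1 1 1
1 0 0
1 0 1

After press 2 at (1,2):
0 0 0
0 1 0
1 1 0
1 0 0
1 0 1

After press 3 at (4,1):
0 0 0
0 1 0
1 1 0
1 1 0
0 1 0

Answer: 0 0 0
0 1 0
1 1 0
1 1 0
0 1 0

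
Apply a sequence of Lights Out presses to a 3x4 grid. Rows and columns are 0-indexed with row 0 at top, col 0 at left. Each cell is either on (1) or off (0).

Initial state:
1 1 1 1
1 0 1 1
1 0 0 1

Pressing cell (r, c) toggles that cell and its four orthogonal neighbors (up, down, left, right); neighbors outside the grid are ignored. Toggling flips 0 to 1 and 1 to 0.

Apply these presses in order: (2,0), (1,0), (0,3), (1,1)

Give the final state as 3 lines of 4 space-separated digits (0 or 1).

Answer: 0 0 0 0
0 0 0 0
1 0 0 1

Derivation:
After press 1 at (2,0):
1 1 1 1
0 0 1 1
0 1 0 1

After press 2 at (1,0):
0 1 1 1
1 1 1 1
1 1 0 1

After press 3 at (0,3):
0 1 0 0
1 1 1 0
1 1 0 1

After press 4 at (1,1):
0 0 0 0
0 0 0 0
1 0 0 1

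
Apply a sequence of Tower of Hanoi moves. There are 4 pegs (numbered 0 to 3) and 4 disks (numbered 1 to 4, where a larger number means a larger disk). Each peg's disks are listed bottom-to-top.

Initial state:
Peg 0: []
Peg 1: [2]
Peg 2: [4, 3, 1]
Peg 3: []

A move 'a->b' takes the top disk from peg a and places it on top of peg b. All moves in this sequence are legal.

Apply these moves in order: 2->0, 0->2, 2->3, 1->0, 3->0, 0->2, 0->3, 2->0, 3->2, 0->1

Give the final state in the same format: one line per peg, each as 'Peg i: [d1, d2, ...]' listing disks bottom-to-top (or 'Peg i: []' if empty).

After move 1 (2->0):
Peg 0: [1]
Peg 1: [2]
Peg 2: [4, 3]
Peg 3: []

After move 2 (0->2):
Peg 0: []
Peg 1: [2]
Peg 2: [4, 3, 1]
Peg 3: []

After move 3 (2->3):
Peg 0: []
Peg 1: [2]
Peg 2: [4, 3]
Peg 3: [1]

After move 4 (1->0):
Peg 0: [2]
Peg 1: []
Peg 2: [4, 3]
Peg 3: [1]

After move 5 (3->0):
Peg 0: [2, 1]
Peg 1: []
Peg 2: [4, 3]
Peg 3: []

After move 6 (0->2):
Peg 0: [2]
Peg 1: []
Peg 2: [4, 3, 1]
Peg 3: []

After move 7 (0->3):
Peg 0: []
Peg 1: []
Peg 2: [4, 3, 1]
Peg 3: [2]

After move 8 (2->0):
Peg 0: [1]
Peg 1: []
Peg 2: [4, 3]
Peg 3: [2]

After move 9 (3->2):
Peg 0: [1]
Peg 1: []
Peg 2: [4, 3, 2]
Peg 3: []

After move 10 (0->1):
Peg 0: []
Peg 1: [1]
Peg 2: [4, 3, 2]
Peg 3: []

Answer: Peg 0: []
Peg 1: [1]
Peg 2: [4, 3, 2]
Peg 3: []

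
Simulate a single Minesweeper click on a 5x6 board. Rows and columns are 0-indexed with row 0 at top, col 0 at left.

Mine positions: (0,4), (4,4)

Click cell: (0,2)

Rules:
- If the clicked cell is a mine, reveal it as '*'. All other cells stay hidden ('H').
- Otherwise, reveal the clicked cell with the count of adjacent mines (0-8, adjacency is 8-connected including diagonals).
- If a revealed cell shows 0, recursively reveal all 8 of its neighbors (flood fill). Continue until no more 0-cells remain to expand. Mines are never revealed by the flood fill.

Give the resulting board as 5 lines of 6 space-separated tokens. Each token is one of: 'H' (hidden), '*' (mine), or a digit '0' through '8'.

0 0 0 1 H H
0 0 0 1 1 1
0 0 0 0 0 0
0 0 0 1 1 1
0 0 0 1 H H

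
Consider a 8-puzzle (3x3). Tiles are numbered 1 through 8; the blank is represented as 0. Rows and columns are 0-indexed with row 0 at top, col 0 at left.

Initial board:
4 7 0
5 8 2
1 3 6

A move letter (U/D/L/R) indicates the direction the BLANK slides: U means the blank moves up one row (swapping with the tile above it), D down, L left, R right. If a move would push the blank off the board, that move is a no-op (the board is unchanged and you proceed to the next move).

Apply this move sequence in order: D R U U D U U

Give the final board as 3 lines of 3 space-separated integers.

After move 1 (D):
4 7 2
5 8 0
1 3 6

After move 2 (R):
4 7 2
5 8 0
1 3 6

After move 3 (U):
4 7 0
5 8 2
1 3 6

After move 4 (U):
4 7 0
5 8 2
1 3 6

After move 5 (D):
4 7 2
5 8 0
1 3 6

After move 6 (U):
4 7 0
5 8 2
1 3 6

After move 7 (U):
4 7 0
5 8 2
1 3 6

Answer: 4 7 0
5 8 2
1 3 6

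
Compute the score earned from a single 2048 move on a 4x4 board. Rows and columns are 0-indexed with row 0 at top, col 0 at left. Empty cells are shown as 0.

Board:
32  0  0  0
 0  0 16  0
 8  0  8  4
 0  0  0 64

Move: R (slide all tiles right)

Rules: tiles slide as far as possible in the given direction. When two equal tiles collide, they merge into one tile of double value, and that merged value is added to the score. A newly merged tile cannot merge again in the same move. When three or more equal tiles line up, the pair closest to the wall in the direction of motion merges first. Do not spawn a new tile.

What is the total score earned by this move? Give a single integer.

Slide right:
row 0: [32, 0, 0, 0] -> [0, 0, 0, 32]  score +0 (running 0)
row 1: [0, 0, 16, 0] -> [0, 0, 0, 16]  score +0 (running 0)
row 2: [8, 0, 8, 4] -> [0, 0, 16, 4]  score +16 (running 16)
row 3: [0, 0, 0, 64] -> [0, 0, 0, 64]  score +0 (running 16)
Board after move:
 0  0  0 32
 0  0  0 16
 0  0 16  4
 0  0  0 64

Answer: 16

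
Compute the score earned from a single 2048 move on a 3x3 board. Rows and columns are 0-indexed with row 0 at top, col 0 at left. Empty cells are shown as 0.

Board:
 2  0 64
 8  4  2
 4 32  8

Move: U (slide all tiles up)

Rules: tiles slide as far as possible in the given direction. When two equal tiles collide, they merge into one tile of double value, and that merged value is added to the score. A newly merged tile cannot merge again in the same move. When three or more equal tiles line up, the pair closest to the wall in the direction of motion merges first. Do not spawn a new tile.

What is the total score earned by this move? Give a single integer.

Answer: 0

Derivation:
Slide up:
col 0: [2, 8, 4] -> [2, 8, 4]  score +0 (running 0)
col 1: [0, 4, 32] -> [4, 32, 0]  score +0 (running 0)
col 2: [64, 2, 8] -> [64, 2, 8]  score +0 (running 0)
Board after move:
 2  4 64
 8 32  2
 4  0  8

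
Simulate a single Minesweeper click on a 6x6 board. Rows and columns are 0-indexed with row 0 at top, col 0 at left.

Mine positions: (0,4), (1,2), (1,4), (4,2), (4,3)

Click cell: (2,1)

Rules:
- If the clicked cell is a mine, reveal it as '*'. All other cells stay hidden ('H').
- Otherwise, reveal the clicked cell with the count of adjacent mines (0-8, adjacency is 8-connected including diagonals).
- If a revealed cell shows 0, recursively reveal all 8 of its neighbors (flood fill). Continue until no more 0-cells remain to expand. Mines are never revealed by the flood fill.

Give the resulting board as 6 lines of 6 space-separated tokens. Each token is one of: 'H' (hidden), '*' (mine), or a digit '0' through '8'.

H H H H H H
H H H H H H
H 1 H H H H
H H H H H H
H H H H H H
H H H H H H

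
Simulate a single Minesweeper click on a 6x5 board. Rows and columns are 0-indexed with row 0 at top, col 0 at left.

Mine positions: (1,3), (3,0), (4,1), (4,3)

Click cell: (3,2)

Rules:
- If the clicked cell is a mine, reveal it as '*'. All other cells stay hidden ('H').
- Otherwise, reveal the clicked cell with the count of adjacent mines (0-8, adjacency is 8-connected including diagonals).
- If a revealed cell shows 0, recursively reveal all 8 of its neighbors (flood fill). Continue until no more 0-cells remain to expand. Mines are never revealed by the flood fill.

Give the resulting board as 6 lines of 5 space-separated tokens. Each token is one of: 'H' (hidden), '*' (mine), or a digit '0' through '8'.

H H H H H
H H H H H
H H H H H
H H 2 H H
H H H H H
H H H H H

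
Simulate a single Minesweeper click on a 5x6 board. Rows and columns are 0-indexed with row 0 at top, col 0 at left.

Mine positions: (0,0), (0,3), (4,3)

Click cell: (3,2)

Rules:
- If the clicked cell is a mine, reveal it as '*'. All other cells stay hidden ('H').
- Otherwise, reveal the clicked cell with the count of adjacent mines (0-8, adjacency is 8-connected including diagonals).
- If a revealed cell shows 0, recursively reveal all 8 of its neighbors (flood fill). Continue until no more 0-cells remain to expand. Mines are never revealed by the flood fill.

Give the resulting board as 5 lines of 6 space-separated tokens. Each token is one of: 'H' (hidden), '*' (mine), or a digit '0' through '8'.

H H H H H H
H H H H H H
H H H H H H
H H 1 H H H
H H H H H H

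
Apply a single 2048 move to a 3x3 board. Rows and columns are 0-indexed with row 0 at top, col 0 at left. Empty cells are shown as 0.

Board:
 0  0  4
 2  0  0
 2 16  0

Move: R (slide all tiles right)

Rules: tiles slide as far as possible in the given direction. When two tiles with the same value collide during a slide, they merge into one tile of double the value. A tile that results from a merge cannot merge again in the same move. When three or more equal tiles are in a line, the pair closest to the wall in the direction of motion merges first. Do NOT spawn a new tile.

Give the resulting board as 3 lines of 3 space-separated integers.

Answer:  0  0  4
 0  0  2
 0  2 16

Derivation:
Slide right:
row 0: [0, 0, 4] -> [0, 0, 4]
row 1: [2, 0, 0] -> [0, 0, 2]
row 2: [2, 16, 0] -> [0, 2, 16]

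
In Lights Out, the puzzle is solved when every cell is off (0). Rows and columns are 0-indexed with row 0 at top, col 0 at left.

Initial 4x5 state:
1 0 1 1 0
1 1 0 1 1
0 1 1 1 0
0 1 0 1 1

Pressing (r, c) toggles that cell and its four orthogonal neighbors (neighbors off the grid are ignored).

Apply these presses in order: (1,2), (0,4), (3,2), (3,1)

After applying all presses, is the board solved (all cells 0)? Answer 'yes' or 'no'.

Answer: no

Derivation:
After press 1 at (1,2):
1 0 0 1 0
1 0 1 0 1
0 1 0 1 0
0 1 0 1 1

After press 2 at (0,4):
1 0 0 0 1
1 0 1 0 0
0 1 0 1 0
0 1 0 1 1

After press 3 at (3,2):
1 0 0 0 1
1 0 1 0 0
0 1 1 1 0
0 0 1 0 1

After press 4 at (3,1):
1 0 0 0 1
1 0 1 0 0
0 0 1 1 0
1 1 0 0 1

Lights still on: 9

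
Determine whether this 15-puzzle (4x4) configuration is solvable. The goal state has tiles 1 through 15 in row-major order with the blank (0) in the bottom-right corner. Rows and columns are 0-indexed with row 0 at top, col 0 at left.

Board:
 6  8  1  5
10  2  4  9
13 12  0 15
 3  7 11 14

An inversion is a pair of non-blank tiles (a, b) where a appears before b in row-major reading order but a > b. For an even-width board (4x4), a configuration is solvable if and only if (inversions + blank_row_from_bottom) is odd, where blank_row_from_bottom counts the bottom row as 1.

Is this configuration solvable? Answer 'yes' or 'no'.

Answer: yes

Derivation:
Inversions: 33
Blank is in row 2 (0-indexed from top), which is row 2 counting from the bottom (bottom = 1).
33 + 2 = 35, which is odd, so the puzzle is solvable.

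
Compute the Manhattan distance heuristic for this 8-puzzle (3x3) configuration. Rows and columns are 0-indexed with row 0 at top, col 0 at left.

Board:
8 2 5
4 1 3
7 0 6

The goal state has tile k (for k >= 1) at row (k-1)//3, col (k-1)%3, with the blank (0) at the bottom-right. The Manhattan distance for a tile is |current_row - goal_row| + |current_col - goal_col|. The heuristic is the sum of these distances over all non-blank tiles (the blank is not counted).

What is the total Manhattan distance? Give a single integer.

Tile 8: at (0,0), goal (2,1), distance |0-2|+|0-1| = 3
Tile 2: at (0,1), goal (0,1), distance |0-0|+|1-1| = 0
Tile 5: at (0,2), goal (1,1), distance |0-1|+|2-1| = 2
Tile 4: at (1,0), goal (1,0), distance |1-1|+|0-0| = 0
Tile 1: at (1,1), goal (0,0), distance |1-0|+|1-0| = 2
Tile 3: at (1,2), goal (0,2), distance |1-0|+|2-2| = 1
Tile 7: at (2,0), goal (2,0), distance |2-2|+|0-0| = 0
Tile 6: at (2,2), goal (1,2), distance |2-1|+|2-2| = 1
Sum: 3 + 0 + 2 + 0 + 2 + 1 + 0 + 1 = 9

Answer: 9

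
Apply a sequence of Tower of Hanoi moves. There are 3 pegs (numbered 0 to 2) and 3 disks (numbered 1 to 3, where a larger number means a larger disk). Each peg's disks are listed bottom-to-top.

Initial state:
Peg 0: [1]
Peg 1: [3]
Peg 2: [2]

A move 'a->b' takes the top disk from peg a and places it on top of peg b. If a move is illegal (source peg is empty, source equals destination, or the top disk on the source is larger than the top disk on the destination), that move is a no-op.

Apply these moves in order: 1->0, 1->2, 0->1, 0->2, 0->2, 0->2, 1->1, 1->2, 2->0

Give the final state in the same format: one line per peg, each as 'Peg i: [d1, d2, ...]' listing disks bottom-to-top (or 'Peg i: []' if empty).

After move 1 (1->0):
Peg 0: [1]
Peg 1: [3]
Peg 2: [2]

After move 2 (1->2):
Peg 0: [1]
Peg 1: [3]
Peg 2: [2]

After move 3 (0->1):
Peg 0: []
Peg 1: [3, 1]
Peg 2: [2]

After move 4 (0->2):
Peg 0: []
Peg 1: [3, 1]
Peg 2: [2]

After move 5 (0->2):
Peg 0: []
Peg 1: [3, 1]
Peg 2: [2]

After move 6 (0->2):
Peg 0: []
Peg 1: [3, 1]
Peg 2: [2]

After move 7 (1->1):
Peg 0: []
Peg 1: [3, 1]
Peg 2: [2]

After move 8 (1->2):
Peg 0: []
Peg 1: [3]
Peg 2: [2, 1]

After move 9 (2->0):
Peg 0: [1]
Peg 1: [3]
Peg 2: [2]

Answer: Peg 0: [1]
Peg 1: [3]
Peg 2: [2]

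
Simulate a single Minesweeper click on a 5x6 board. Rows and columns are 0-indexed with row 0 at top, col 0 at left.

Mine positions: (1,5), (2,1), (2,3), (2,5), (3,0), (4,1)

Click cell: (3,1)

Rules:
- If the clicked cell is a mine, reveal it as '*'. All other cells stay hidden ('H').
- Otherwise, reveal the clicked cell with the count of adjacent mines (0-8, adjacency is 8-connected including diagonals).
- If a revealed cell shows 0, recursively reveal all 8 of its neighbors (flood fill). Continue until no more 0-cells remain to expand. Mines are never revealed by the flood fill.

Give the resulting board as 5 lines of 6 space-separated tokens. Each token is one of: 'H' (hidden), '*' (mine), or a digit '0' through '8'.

H H H H H H
H H H H H H
H H H H H H
H 3 H H H H
H H H H H H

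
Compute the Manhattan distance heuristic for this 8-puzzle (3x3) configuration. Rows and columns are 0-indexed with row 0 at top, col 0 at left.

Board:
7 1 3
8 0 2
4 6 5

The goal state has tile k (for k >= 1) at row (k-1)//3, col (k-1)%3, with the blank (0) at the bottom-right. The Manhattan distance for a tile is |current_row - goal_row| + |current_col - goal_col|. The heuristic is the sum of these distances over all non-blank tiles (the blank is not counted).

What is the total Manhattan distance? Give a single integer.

Tile 7: (0,0)->(2,0) = 2
Tile 1: (0,1)->(0,0) = 1
Tile 3: (0,2)->(0,2) = 0
Tile 8: (1,0)->(2,1) = 2
Tile 2: (1,2)->(0,1) = 2
Tile 4: (2,0)->(1,0) = 1
Tile 6: (2,1)->(1,2) = 2
Tile 5: (2,2)->(1,1) = 2
Sum: 2 + 1 + 0 + 2 + 2 + 1 + 2 + 2 = 12

Answer: 12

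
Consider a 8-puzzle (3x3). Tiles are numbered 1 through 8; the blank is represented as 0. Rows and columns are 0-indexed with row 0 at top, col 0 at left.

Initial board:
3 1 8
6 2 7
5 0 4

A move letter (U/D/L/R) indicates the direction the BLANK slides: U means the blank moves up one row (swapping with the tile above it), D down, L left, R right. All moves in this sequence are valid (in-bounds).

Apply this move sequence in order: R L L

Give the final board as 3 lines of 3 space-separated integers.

After move 1 (R):
3 1 8
6 2 7
5 4 0

After move 2 (L):
3 1 8
6 2 7
5 0 4

After move 3 (L):
3 1 8
6 2 7
0 5 4

Answer: 3 1 8
6 2 7
0 5 4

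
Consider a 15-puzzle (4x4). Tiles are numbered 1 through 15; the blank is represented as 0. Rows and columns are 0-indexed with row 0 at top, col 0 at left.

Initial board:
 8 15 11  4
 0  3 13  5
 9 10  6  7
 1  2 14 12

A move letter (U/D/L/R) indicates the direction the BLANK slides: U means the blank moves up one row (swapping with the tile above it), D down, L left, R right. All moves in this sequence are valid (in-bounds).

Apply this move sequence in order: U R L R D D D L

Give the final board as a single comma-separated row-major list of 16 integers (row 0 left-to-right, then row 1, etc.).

Answer: 15, 3, 11, 4, 8, 10, 13, 5, 9, 2, 6, 7, 0, 1, 14, 12

Derivation:
After move 1 (U):
 0 15 11  4
 8  3 13  5
 9 10  6  7
 1  2 14 12

After move 2 (R):
15  0 11  4
 8  3 13  5
 9 10  6  7
 1  2 14 12

After move 3 (L):
 0 15 11  4
 8  3 13  5
 9 10  6  7
 1  2 14 12

After move 4 (R):
15  0 11  4
 8  3 13  5
 9 10  6  7
 1  2 14 12

After move 5 (D):
15  3 11  4
 8  0 13  5
 9 10  6  7
 1  2 14 12

After move 6 (D):
15  3 11  4
 8 10 13  5
 9  0  6  7
 1  2 14 12

After move 7 (D):
15  3 11  4
 8 10 13  5
 9  2  6  7
 1  0 14 12

After move 8 (L):
15  3 11  4
 8 10 13  5
 9  2  6  7
 0  1 14 12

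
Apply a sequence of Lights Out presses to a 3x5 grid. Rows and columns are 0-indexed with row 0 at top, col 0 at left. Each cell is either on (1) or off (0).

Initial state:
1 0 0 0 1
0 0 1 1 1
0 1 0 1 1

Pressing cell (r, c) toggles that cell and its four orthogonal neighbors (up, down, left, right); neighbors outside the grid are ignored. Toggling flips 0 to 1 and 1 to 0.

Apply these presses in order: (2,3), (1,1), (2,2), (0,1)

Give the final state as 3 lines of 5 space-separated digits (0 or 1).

Answer: 0 0 1 0 1
1 0 1 0 1
0 1 0 1 0

Derivation:
After press 1 at (2,3):
1 0 0 0 1
0 0 1 0 1
0 1 1 0 0

After press 2 at (1,1):
1 1 0 0 1
1 1 0 0 1
0 0 1 0 0

After press 3 at (2,2):
1 1 0 0 1
1 1 1 0 1
0 1 0 1 0

After press 4 at (0,1):
0 0 1 0 1
1 0 1 0 1
0 1 0 1 0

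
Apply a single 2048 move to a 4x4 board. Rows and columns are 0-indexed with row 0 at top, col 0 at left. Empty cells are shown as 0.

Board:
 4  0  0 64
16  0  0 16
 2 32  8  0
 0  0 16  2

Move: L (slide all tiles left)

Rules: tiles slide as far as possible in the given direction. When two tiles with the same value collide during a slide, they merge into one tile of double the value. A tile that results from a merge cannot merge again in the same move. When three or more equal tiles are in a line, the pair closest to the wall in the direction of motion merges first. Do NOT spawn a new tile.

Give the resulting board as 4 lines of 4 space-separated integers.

Answer:  4 64  0  0
32  0  0  0
 2 32  8  0
16  2  0  0

Derivation:
Slide left:
row 0: [4, 0, 0, 64] -> [4, 64, 0, 0]
row 1: [16, 0, 0, 16] -> [32, 0, 0, 0]
row 2: [2, 32, 8, 0] -> [2, 32, 8, 0]
row 3: [0, 0, 16, 2] -> [16, 2, 0, 0]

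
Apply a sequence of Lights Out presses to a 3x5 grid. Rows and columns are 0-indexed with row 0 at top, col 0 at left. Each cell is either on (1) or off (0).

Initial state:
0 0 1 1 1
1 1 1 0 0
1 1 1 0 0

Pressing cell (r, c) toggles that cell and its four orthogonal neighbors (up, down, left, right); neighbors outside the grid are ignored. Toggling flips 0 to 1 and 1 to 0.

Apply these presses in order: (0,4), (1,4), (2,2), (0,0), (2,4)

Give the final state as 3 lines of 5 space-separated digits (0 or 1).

After press 1 at (0,4):
0 0 1 0 0
1 1 1 0 1
1 1 1 0 0

After press 2 at (1,4):
0 0 1 0 1
1 1 1 1 0
1 1 1 0 1

After press 3 at (2,2):
0 0 1 0 1
1 1 0 1 0
1 0 0 1 1

After press 4 at (0,0):
1 1 1 0 1
0 1 0 1 0
1 0 0 1 1

After press 5 at (2,4):
1 1 1 0 1
0 1 0 1 1
1 0 0 0 0

Answer: 1 1 1 0 1
0 1 0 1 1
1 0 0 0 0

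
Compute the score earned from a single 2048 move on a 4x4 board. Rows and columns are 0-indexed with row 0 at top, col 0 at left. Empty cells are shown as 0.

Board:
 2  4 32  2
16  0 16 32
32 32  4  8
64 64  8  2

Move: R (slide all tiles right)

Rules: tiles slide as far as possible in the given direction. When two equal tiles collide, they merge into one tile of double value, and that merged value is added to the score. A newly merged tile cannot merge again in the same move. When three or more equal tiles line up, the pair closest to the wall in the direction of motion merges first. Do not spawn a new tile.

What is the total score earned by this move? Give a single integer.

Answer: 224

Derivation:
Slide right:
row 0: [2, 4, 32, 2] -> [2, 4, 32, 2]  score +0 (running 0)
row 1: [16, 0, 16, 32] -> [0, 0, 32, 32]  score +32 (running 32)
row 2: [32, 32, 4, 8] -> [0, 64, 4, 8]  score +64 (running 96)
row 3: [64, 64, 8, 2] -> [0, 128, 8, 2]  score +128 (running 224)
Board after move:
  2   4  32   2
  0   0  32  32
  0  64   4   8
  0 128   8   2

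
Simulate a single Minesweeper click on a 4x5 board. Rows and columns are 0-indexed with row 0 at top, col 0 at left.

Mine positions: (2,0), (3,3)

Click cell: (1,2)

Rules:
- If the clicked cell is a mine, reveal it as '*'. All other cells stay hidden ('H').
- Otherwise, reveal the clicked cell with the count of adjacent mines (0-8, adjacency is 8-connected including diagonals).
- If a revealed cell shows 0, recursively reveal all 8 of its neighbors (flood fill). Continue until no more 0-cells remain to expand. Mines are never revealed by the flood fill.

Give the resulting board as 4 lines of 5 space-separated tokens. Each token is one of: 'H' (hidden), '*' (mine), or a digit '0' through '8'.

0 0 0 0 0
1 1 0 0 0
H 1 1 1 1
H H H H H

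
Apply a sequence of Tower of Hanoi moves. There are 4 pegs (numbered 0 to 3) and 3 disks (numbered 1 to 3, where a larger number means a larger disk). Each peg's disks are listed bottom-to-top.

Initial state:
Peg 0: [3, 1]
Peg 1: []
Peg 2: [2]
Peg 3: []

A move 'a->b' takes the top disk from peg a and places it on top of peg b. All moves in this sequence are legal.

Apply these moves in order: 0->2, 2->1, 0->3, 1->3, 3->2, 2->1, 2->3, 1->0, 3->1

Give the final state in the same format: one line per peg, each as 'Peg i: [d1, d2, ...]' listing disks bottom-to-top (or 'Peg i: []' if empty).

After move 1 (0->2):
Peg 0: [3]
Peg 1: []
Peg 2: [2, 1]
Peg 3: []

After move 2 (2->1):
Peg 0: [3]
Peg 1: [1]
Peg 2: [2]
Peg 3: []

After move 3 (0->3):
Peg 0: []
Peg 1: [1]
Peg 2: [2]
Peg 3: [3]

After move 4 (1->3):
Peg 0: []
Peg 1: []
Peg 2: [2]
Peg 3: [3, 1]

After move 5 (3->2):
Peg 0: []
Peg 1: []
Peg 2: [2, 1]
Peg 3: [3]

After move 6 (2->1):
Peg 0: []
Peg 1: [1]
Peg 2: [2]
Peg 3: [3]

After move 7 (2->3):
Peg 0: []
Peg 1: [1]
Peg 2: []
Peg 3: [3, 2]

After move 8 (1->0):
Peg 0: [1]
Peg 1: []
Peg 2: []
Peg 3: [3, 2]

After move 9 (3->1):
Peg 0: [1]
Peg 1: [2]
Peg 2: []
Peg 3: [3]

Answer: Peg 0: [1]
Peg 1: [2]
Peg 2: []
Peg 3: [3]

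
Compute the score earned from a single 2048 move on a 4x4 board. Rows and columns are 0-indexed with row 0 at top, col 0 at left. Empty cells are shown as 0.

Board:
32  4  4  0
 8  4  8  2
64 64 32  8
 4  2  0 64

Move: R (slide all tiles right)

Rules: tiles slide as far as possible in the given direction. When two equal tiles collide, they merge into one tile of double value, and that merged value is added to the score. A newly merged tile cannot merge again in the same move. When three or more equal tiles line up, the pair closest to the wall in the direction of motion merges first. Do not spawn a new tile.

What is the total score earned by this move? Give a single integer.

Slide right:
row 0: [32, 4, 4, 0] -> [0, 0, 32, 8]  score +8 (running 8)
row 1: [8, 4, 8, 2] -> [8, 4, 8, 2]  score +0 (running 8)
row 2: [64, 64, 32, 8] -> [0, 128, 32, 8]  score +128 (running 136)
row 3: [4, 2, 0, 64] -> [0, 4, 2, 64]  score +0 (running 136)
Board after move:
  0   0  32   8
  8   4   8   2
  0 128  32   8
  0   4   2  64

Answer: 136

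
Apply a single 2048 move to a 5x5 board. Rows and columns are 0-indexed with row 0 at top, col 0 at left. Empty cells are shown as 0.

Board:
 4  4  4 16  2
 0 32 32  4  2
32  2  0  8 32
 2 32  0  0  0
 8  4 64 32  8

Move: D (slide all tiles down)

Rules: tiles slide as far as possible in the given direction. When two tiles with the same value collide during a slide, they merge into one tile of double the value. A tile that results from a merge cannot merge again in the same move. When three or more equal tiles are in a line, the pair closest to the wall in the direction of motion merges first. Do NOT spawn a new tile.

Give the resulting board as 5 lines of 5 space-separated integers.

Slide down:
col 0: [4, 0, 32, 2, 8] -> [0, 4, 32, 2, 8]
col 1: [4, 32, 2, 32, 4] -> [4, 32, 2, 32, 4]
col 2: [4, 32, 0, 0, 64] -> [0, 0, 4, 32, 64]
col 3: [16, 4, 8, 0, 32] -> [0, 16, 4, 8, 32]
col 4: [2, 2, 32, 0, 8] -> [0, 0, 4, 32, 8]

Answer:  0  4  0  0  0
 4 32  0 16  0
32  2  4  4  4
 2 32 32  8 32
 8  4 64 32  8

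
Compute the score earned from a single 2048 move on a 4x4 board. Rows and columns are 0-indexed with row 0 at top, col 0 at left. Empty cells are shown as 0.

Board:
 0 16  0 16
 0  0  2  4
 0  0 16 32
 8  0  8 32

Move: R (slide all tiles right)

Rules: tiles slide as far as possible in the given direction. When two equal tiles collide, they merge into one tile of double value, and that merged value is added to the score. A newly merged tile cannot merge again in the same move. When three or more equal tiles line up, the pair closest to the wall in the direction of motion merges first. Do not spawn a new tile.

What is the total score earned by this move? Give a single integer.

Answer: 48

Derivation:
Slide right:
row 0: [0, 16, 0, 16] -> [0, 0, 0, 32]  score +32 (running 32)
row 1: [0, 0, 2, 4] -> [0, 0, 2, 4]  score +0 (running 32)
row 2: [0, 0, 16, 32] -> [0, 0, 16, 32]  score +0 (running 32)
row 3: [8, 0, 8, 32] -> [0, 0, 16, 32]  score +16 (running 48)
Board after move:
 0  0  0 32
 0  0  2  4
 0  0 16 32
 0  0 16 32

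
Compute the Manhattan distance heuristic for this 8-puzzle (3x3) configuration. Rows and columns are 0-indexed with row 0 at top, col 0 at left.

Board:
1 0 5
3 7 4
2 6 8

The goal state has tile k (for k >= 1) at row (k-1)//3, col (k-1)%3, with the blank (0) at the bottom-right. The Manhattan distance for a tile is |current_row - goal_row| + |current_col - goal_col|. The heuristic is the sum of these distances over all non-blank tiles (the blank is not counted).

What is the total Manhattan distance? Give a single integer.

Tile 1: (0,0)->(0,0) = 0
Tile 5: (0,2)->(1,1) = 2
Tile 3: (1,0)->(0,2) = 3
Tile 7: (1,1)->(2,0) = 2
Tile 4: (1,2)->(1,0) = 2
Tile 2: (2,0)->(0,1) = 3
Tile 6: (2,1)->(1,2) = 2
Tile 8: (2,2)->(2,1) = 1
Sum: 0 + 2 + 3 + 2 + 2 + 3 + 2 + 1 = 15

Answer: 15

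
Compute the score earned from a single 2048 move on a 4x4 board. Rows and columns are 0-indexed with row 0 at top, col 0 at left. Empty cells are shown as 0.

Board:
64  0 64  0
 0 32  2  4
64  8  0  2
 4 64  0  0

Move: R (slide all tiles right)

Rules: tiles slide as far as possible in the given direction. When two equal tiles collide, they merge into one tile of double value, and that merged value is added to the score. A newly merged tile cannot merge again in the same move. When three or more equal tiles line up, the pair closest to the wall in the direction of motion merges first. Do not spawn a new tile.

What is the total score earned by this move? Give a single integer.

Answer: 128

Derivation:
Slide right:
row 0: [64, 0, 64, 0] -> [0, 0, 0, 128]  score +128 (running 128)
row 1: [0, 32, 2, 4] -> [0, 32, 2, 4]  score +0 (running 128)
row 2: [64, 8, 0, 2] -> [0, 64, 8, 2]  score +0 (running 128)
row 3: [4, 64, 0, 0] -> [0, 0, 4, 64]  score +0 (running 128)
Board after move:
  0   0   0 128
  0  32   2   4
  0  64   8   2
  0   0   4  64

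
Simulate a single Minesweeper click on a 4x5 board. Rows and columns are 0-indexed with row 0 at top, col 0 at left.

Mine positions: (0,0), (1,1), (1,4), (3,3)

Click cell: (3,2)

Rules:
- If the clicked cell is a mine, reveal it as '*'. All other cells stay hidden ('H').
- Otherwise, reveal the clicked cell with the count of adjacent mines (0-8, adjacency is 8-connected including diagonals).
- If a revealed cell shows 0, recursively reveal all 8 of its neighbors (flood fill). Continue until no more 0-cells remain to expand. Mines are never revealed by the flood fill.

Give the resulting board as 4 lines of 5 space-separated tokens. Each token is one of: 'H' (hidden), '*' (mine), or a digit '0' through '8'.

H H H H H
H H H H H
H H H H H
H H 1 H H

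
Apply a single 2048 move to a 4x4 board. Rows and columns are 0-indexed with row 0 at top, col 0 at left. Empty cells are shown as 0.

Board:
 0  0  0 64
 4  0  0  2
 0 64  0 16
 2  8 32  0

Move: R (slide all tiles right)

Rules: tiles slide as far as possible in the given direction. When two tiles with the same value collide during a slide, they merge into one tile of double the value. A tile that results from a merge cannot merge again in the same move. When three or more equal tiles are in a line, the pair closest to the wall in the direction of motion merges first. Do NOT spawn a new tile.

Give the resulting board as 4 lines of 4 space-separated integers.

Slide right:
row 0: [0, 0, 0, 64] -> [0, 0, 0, 64]
row 1: [4, 0, 0, 2] -> [0, 0, 4, 2]
row 2: [0, 64, 0, 16] -> [0, 0, 64, 16]
row 3: [2, 8, 32, 0] -> [0, 2, 8, 32]

Answer:  0  0  0 64
 0  0  4  2
 0  0 64 16
 0  2  8 32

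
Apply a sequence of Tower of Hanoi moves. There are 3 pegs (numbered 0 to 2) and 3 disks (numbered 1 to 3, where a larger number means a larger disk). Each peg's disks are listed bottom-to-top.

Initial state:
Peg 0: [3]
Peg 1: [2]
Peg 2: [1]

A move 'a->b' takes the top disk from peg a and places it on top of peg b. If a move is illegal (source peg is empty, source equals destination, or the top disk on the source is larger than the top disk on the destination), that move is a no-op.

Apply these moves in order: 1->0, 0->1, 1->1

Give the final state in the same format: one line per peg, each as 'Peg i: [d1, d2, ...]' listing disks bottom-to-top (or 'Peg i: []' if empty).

Answer: Peg 0: [3]
Peg 1: [2]
Peg 2: [1]

Derivation:
After move 1 (1->0):
Peg 0: [3, 2]
Peg 1: []
Peg 2: [1]

After move 2 (0->1):
Peg 0: [3]
Peg 1: [2]
Peg 2: [1]

After move 3 (1->1):
Peg 0: [3]
Peg 1: [2]
Peg 2: [1]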